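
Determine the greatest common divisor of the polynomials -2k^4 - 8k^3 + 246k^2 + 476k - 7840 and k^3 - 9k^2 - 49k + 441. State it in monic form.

k - 7

By polynomial division,
  -2k^4 - 8k^3 + 246k^2 + 476k - 7840 = (-2k - 26)(k^3 - 9k^2 - 49k + 441) + (-86k^2 + 84k + 3626)
  k^3 - 9k^2 - 49k + 441 = (-(1/86)k + 345/3698)(-86k^2 + 84k + 3626) + (-(27132/1849)k + 189924/1849)
  -86k^2 + 84k + 3626 = ((79507/13566)k + 68413/1938)(-(27132/1849)k + 189924/1849) + (0)
Last nonzero remainder: -(27132/1849)k + 189924/1849. Dividing through by -27132/1849 gives the monic gcd k - 7.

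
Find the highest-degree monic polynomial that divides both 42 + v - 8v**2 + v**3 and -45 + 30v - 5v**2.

-3 + v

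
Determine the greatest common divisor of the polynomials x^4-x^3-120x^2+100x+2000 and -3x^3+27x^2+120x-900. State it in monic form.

x^2-15x+50

Euclidean algorithm in ℚ[x]:
  x^4-x^3-120x^2+100x+2000 = (-(1/3)x-8/3)(-3x^3+27x^2+120x-900) + (-8x^2+120x-400)
  -3x^3+27x^2+120x-900 = ((3/8)x+9/4)(-8x^2+120x-400) + (0)
Last nonzero remainder: -8x^2+120x-400. Dividing through by -8 gives the monic gcd x^2-15x+50.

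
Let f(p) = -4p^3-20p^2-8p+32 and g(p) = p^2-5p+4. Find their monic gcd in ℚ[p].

p-1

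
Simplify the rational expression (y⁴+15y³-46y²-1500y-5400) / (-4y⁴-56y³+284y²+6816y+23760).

By polynomial division,
  y⁴+15y³-46y²-1500y-5400 = (-1/4)(-4y⁴-56y³+284y²+6816y+23760) + (y³+25y²+204y+540)
  -4y⁴-56y³+284y²+6816y+23760 = (-4y+44)(y³+25y²+204y+540) + (0)
The last nonzero remainder y³+25y²+204y+540 is already monic.
Cancel y³+25y²+204y+540 from numerator and denominator to get the reduced form.

(-y+10)/(4y-44)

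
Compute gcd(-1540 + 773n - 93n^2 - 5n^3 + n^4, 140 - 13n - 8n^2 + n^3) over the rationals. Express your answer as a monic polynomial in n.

35 - 12n + n^2

By polynomial division,
  n^4 - 5n^3 - 93n^2 + 773n - 1540 = (n + 3)(n^3 - 8n^2 - 13n + 140) + (-56n^2 + 672n - 1960)
  n^3 - 8n^2 - 13n + 140 = (-(1/56)n - 1/14)(-56n^2 + 672n - 1960) + (0)
Last nonzero remainder: -56n^2 + 672n - 1960. Dividing through by -56 gives the monic gcd n^2 - 12n + 35.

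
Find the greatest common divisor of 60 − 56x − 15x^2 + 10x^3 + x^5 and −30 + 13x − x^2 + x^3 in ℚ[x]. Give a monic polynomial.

Repeated division with remainder:
  x^5 + 10x^3 − 15x^2 − 56x + 60 = (x^2 + x − 2)(x^3 − x^2 + 13x − 30) + (0)
The last nonzero remainder x^3 − x^2 + 13x − 30 is already monic.

−30 + 13x − x^2 + x^3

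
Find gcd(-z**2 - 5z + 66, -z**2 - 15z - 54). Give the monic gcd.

1

Apply the Euclidean algorithm:
  -z**2 - 5z + 66 = (-z**2 - 15z - 54) + (10z + 120)
  -z**2 - 15z - 54 = (-(1/10)z - 3/10)(10z + 120) + (-18)
  10z + 120 = (-(5/9)z - 20/3)(-18) + (0)
The last nonzero remainder is the constant -18, so the polynomials are coprime and gcd = 1.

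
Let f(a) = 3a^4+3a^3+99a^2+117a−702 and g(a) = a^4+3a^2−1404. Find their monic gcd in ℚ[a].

Repeated division with remainder:
  3a^4+3a^3+99a^2+117a−702 = (3)(a^4+3a^2−1404) + (3a^3+90a^2+117a+3510)
  a^4+3a^2−1404 = ((1/3)a−10)(3a^3+90a^2+117a+3510) + (864a^2+33696)
  3a^3+90a^2+117a+3510 = ((1/288)a+5/48)(864a^2+33696) + (0)
Last nonzero remainder: 864a^2+33696. Dividing through by 864 gives the monic gcd a^2+39.

a^2+39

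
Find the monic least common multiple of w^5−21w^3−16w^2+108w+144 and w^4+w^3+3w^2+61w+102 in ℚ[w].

Apply the Euclidean algorithm:
  w^5−21w^3−16w^2+108w+144 = (w−1)(w^4+w^3+3w^2+61w+102) + (−23w^3−74w^2+67w+246)
  w^4+w^3+3w^2+61w+102 = (−(1/23)w+51/529)(−23w^3−74w^2+67w+246) + ((6902/529)w^2+(34510/529)w+41412/529)
  −23w^3−74w^2+67w+246 = (−(12167/6902)w+21689/6902)((6902/529)w^2+(34510/529)w+41412/529) + (0)
Last nonzero remainder: (6902/529)w^2+(34510/529)w+41412/529. Dividing through by 6902/529 gives the monic gcd w^2+5w+6.
Then lcm(f, g) = f·g / gcd(f, g); expanding and making the result monic gives the answer.

w^7−4w^6−4w^5+68w^4−185w^3−560w^2+1260w+2448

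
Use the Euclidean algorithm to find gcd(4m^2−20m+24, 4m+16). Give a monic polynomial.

1

Euclidean algorithm in ℚ[m]:
  4m^2−20m+24 = (m−9)(4m+16) + (168)
  4m+16 = ((1/42)m+2/21)(168) + (0)
The last nonzero remainder is the constant 168, so the polynomials are coprime and gcd = 1.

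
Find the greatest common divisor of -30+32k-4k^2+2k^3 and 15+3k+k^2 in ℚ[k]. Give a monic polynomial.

Euclidean algorithm in ℚ[k]:
  2k^3-4k^2+32k-30 = (2k-10)(k^2+3k+15) + (32k+120)
  k^2+3k+15 = ((1/32)k-3/128)(32k+120) + (285/16)
  32k+120 = ((512/285)k+128/19)(285/16) + (0)
The last nonzero remainder is the constant 285/16, so the polynomials are coprime and gcd = 1.

1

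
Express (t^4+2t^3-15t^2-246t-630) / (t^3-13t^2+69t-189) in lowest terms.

(t^3+9t^2+48t+90)/(t^2-6t+27)

Apply the Euclidean algorithm:
  t^4+2t^3-15t^2-246t-630 = (t+15)(t^3-13t^2+69t-189) + (111t^2-1092t+2205)
  t^3-13t^2+69t-189 = ((1/111)t-39/1369)(111t^2-1092t+2205) + ((24678/1369)t-172746/1369)
  111t^2-1092t+2205 = ((50653/8226)t-47915/2742)((24678/1369)t-172746/1369) + (0)
Last nonzero remainder: (24678/1369)t-172746/1369. Dividing through by 24678/1369 gives the monic gcd t-7.
Cancel t-7 from numerator and denominator to get the reduced form.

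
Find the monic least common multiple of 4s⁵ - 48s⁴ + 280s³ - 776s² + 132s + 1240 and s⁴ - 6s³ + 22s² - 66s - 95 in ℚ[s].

Euclidean algorithm in ℚ[s]:
  4s⁵ - 48s⁴ + 280s³ - 776s² + 132s + 1240 = (4s - 24)(s⁴ - 6s³ + 22s² - 66s - 95) + (48s³ + 16s² - 1072s - 1040)
  s⁴ - 6s³ + 22s² - 66s - 95 = ((1/48)s - 19/144)(48s³ + 16s² - 1072s - 1040) + ((418/9)s² - (1672/9)s - 2090/9)
  48s³ + 16s² - 1072s - 1040 = ((216/209)s + 936/209)((418/9)s² - (1672/9)s - 2090/9) + (0)
Last nonzero remainder: (418/9)s² - (1672/9)s - 2090/9. Dividing through by 418/9 gives the monic gcd s² - 4s - 5.
Then lcm(f, g) = f·g / gcd(f, g); expanding and making the result monic gives the answer.

s⁷ - 14s⁶ + 113s⁵ - 562s⁴ + 1751s³ - 3442s² + 7s + 5890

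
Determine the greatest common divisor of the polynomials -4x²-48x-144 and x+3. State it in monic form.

1

Apply the Euclidean algorithm:
  -4x²-48x-144 = (-4x-36)(x+3) + (-36)
  x+3 = (-(1/36)x-1/12)(-36) + (0)
The last nonzero remainder is the constant -36, so the polynomials are coprime and gcd = 1.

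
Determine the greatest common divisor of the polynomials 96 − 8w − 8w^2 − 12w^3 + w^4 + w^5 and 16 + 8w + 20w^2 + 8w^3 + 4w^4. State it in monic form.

4 + 2w + w^2

By polynomial division,
  w^5 + w^4 − 12w^3 − 8w^2 − 8w + 96 = ((1/4)w − 1/4)(4w^4 + 8w^3 + 20w^2 + 8w + 16) + (−15w^3 − 5w^2 − 10w + 100)
  4w^4 + 8w^3 + 20w^2 + 8w + 16 = (−(4/15)w − 4/9)(−15w^3 − 5w^2 − 10w + 100) + ((136/9)w^2 + (272/9)w + 544/9)
  −15w^3 − 5w^2 − 10w + 100 = (−(135/136)w + 225/136)((136/9)w^2 + (272/9)w + 544/9) + (0)
Last nonzero remainder: (136/9)w^2 + (272/9)w + 544/9. Dividing through by 136/9 gives the monic gcd w^2 + 2w + 4.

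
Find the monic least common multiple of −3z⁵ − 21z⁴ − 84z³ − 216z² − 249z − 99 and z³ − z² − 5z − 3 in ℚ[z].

z⁶ + 4z⁵ + 7z⁴ − 12z³ − 133z² − 216z − 99

Euclidean algorithm in ℚ[z]:
  −3z⁵ − 21z⁴ − 84z³ − 216z² − 249z − 99 = (−3z² − 24z − 123)(z³ − z² − 5z − 3) + (−468z² − 936z − 468)
  z³ − z² − 5z − 3 = (−(1/468)z + 1/156)(−468z² − 936z − 468) + (0)
Last nonzero remainder: −468z² − 936z − 468. Dividing through by −468 gives the monic gcd z² + 2z + 1.
Then lcm(f, g) = f·g / gcd(f, g); expanding and making the result monic gives the answer.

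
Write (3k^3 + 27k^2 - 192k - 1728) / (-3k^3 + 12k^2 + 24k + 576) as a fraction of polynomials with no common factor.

(-k^2 - 17k - 72)/(k^2 + 4k + 24)

Euclidean algorithm in ℚ[k]:
  3k^3 + 27k^2 - 192k - 1728 = (-1)(-3k^3 + 12k^2 + 24k + 576) + (39k^2 - 168k - 1152)
  -3k^3 + 12k^2 + 24k + 576 = (-(1/13)k - 4/169)(39k^2 - 168k - 1152) + (-(11592/169)k + 92736/169)
  39k^2 - 168k - 1152 = (-(2197/3864)k - 338/161)(-(11592/169)k + 92736/169) + (0)
Last nonzero remainder: -(11592/169)k + 92736/169. Dividing through by -11592/169 gives the monic gcd k - 8.
Cancel k - 8 from numerator and denominator to get the reduced form.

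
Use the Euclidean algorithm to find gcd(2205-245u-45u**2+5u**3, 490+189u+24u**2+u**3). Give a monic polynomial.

Euclidean algorithm in ℚ[u]:
  5u**3-45u**2-245u+2205 = (5)(u**3+24u**2+189u+490) + (-165u**2-1190u-245)
  u**3+24u**2+189u+490 = (-(1/165)u-554/5445)(-165u**2-1190u-245) + ((72352/1089)u+506464/1089)
  -165u**2-1190u-245 = (-(179685/72352)u-5445/10336)((72352/1089)u+506464/1089) + (0)
Last nonzero remainder: (72352/1089)u+506464/1089. Dividing through by 72352/1089 gives the monic gcd u+7.

7+u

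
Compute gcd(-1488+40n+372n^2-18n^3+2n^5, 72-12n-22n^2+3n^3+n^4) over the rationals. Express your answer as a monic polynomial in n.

Apply the Euclidean algorithm:
  2n^5-18n^3+372n^2+40n-1488 = (2n-6)(n^4+3n^3-22n^2-12n+72) + (44n^3+264n^2-176n-1056)
  n^4+3n^3-22n^2-12n+72 = ((1/44)n-3/44)(44n^3+264n^2-176n-1056) + (0)
Last nonzero remainder: 44n^3+264n^2-176n-1056. Dividing through by 44 gives the monic gcd n^3+6n^2-4n-24.

-24-4n+6n^2+n^3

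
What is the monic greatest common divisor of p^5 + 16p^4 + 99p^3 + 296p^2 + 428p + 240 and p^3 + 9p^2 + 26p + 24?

p^3 + 9p^2 + 26p + 24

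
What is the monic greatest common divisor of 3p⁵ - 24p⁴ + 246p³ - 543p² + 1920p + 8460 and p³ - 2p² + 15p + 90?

p² - 5p + 30

Repeated division with remainder:
  3p⁵ - 24p⁴ + 246p³ - 543p² + 1920p + 8460 = (3p² - 18p + 165)(p³ - 2p² + 15p + 90) + (-213p² + 1065p - 6390)
  p³ - 2p² + 15p + 90 = (-(1/213)p - 1/71)(-213p² + 1065p - 6390) + (0)
Last nonzero remainder: -213p² + 1065p - 6390. Dividing through by -213 gives the monic gcd p² - 5p + 30.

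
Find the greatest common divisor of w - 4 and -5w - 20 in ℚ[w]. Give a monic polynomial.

Repeated division with remainder:
  w - 4 = (-1/5)(-5w - 20) + (-8)
  -5w - 20 = ((5/8)w + 5/2)(-8) + (0)
The last nonzero remainder is the constant -8, so the polynomials are coprime and gcd = 1.

1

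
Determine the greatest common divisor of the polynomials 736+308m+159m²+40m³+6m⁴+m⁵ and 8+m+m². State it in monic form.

By polynomial division,
  m⁵+6m⁴+40m³+159m²+308m+736 = (m³+5m²+27m+92)(m²+m+8) + (0)
The last nonzero remainder m²+m+8 is already monic.

8+m+m²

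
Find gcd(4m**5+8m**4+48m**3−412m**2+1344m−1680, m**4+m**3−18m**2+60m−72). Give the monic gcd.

m**3−5m**2+12m−12

By polynomial division,
  4m**5+8m**4+48m**3−412m**2+1344m−1680 = (4m+4)(m**4+m**3−18m**2+60m−72) + (116m**3−580m**2+1392m−1392)
  m**4+m**3−18m**2+60m−72 = ((1/116)m+3/58)(116m**3−580m**2+1392m−1392) + (0)
Last nonzero remainder: 116m**3−580m**2+1392m−1392. Dividing through by 116 gives the monic gcd m**3−5m**2+12m−12.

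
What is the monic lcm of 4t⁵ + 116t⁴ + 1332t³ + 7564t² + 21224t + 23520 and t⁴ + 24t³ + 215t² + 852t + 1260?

Euclidean algorithm in ℚ[t]:
  4t⁵ + 116t⁴ + 1332t³ + 7564t² + 21224t + 23520 = (4t + 20)(t⁴ + 24t³ + 215t² + 852t + 1260) + (-8t³ - 144t² - 856t - 1680)
  t⁴ + 24t³ + 215t² + 852t + 1260 = (-(1/8)t - 3/4)(-8t³ - 144t² - 856t - 1680) + (0)
Last nonzero remainder: -8t³ - 144t² - 856t - 1680. Dividing through by -8 gives the monic gcd t³ + 18t² + 107t + 210.
Then lcm(f, g) = f·g / gcd(f, g); expanding and making the result monic gives the answer.

t⁶ + 35t⁵ + 507t⁴ + 3889t³ + 16652t² + 37716t + 35280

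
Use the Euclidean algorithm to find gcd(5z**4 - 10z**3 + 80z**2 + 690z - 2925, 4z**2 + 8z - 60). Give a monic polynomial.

z**2 + 2z - 15

Repeated division with remainder:
  5z**4 - 10z**3 + 80z**2 + 690z - 2925 = ((5/4)z**2 - 5z + 195/4)(4z**2 + 8z - 60) + (0)
Last nonzero remainder: 4z**2 + 8z - 60. Dividing through by 4 gives the monic gcd z**2 + 2z - 15.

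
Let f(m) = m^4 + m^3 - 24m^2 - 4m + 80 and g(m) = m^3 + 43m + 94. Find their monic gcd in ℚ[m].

m + 2

Repeated division with remainder:
  m^4 + m^3 - 24m^2 - 4m + 80 = (m + 1)(m^3 + 43m + 94) + (-67m^2 - 141m - 14)
  m^3 + 43m + 94 = (-(1/67)m + 141/4489)(-67m^2 - 141m - 14) + ((211970/4489)m + 423940/4489)
  -67m^2 - 141m - 14 = (-(300763/211970)m - 31423/211970)((211970/4489)m + 423940/4489) + (0)
Last nonzero remainder: (211970/4489)m + 423940/4489. Dividing through by 211970/4489 gives the monic gcd m + 2.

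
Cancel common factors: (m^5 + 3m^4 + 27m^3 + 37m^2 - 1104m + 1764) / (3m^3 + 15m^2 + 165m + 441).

(m^3 + m^2 - 24m + 36)/(3m + 9)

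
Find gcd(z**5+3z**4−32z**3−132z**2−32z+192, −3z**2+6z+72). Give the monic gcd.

z**2−2z−24

Apply the Euclidean algorithm:
  z**5+3z**4−32z**3−132z**2−32z+192 = (−(1/3)z**3−(5/3)z**2−(2/3)z+8/3)(−3z**2+6z+72) + (0)
Last nonzero remainder: −3z**2+6z+72. Dividing through by −3 gives the monic gcd z**2−2z−24.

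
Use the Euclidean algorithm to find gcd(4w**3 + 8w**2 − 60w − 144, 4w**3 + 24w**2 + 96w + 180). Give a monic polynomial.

w + 3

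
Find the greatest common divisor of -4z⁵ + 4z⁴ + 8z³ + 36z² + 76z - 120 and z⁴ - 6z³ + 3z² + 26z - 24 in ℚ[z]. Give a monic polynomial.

Repeated division with remainder:
  -4z⁵ + 4z⁴ + 8z³ + 36z² + 76z - 120 = (-4z - 20)(z⁴ - 6z³ + 3z² + 26z - 24) + (-100z³ + 200z² + 500z - 600)
  z⁴ - 6z³ + 3z² + 26z - 24 = (-(1/100)z + 1/25)(-100z³ + 200z² + 500z - 600) + (0)
Last nonzero remainder: -100z³ + 200z² + 500z - 600. Dividing through by -100 gives the monic gcd z³ - 2z² - 5z + 6.

z³ - 2z² - 5z + 6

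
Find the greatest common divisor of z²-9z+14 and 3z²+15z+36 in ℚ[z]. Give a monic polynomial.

Apply the Euclidean algorithm:
  z²-9z+14 = (1/3)(3z²+15z+36) + (-14z+2)
  3z²+15z+36 = (-(3/14)z-54/49)(-14z+2) + (1872/49)
  -14z+2 = (-(343/936)z+49/936)(1872/49) + (0)
The last nonzero remainder is the constant 1872/49, so the polynomials are coprime and gcd = 1.

1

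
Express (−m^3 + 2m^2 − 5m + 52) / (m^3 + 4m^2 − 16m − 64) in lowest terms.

Apply the Euclidean algorithm:
  −m^3 + 2m^2 − 5m + 52 = (−1)(m^3 + 4m^2 − 16m − 64) + (6m^2 − 21m − 12)
  m^3 + 4m^2 − 16m − 64 = ((1/6)m + 5/4)(6m^2 − 21m − 12) + ((49/4)m − 49)
  6m^2 − 21m − 12 = ((24/49)m + 12/49)((49/4)m − 49) + (0)
Last nonzero remainder: (49/4)m − 49. Dividing through by 49/4 gives the monic gcd m − 4.
Cancel m − 4 from numerator and denominator to get the reduced form.

(−m^2 − 2m − 13)/(m^2 + 8m + 16)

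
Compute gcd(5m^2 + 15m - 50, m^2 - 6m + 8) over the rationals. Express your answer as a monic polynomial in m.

m - 2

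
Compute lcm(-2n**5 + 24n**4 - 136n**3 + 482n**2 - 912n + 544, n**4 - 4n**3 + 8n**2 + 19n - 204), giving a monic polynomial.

Repeated division with remainder:
  -2n**5 + 24n**4 - 136n**3 + 482n**2 - 912n + 544 = (-2n + 16)(n**4 - 4n**3 + 8n**2 + 19n - 204) + (-56n**3 + 392n**2 - 1624n + 3808)
  n**4 - 4n**3 + 8n**2 + 19n - 204 = (-(1/56)n - 3/56)(-56n**3 + 392n**2 - 1624n + 3808) + (0)
Last nonzero remainder: -56n**3 + 392n**2 - 1624n + 3808. Dividing through by -56 gives the monic gcd n**3 - 7n**2 + 29n - 68.
Then lcm(f, g) = f·g / gcd(f, g); expanding and making the result monic gives the answer.

n**6 - 9n**5 + 32n**4 - 37n**3 - 267n**2 + 1096n - 816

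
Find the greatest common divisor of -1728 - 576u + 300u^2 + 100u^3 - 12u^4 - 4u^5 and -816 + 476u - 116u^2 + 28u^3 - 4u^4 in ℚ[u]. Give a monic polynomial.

Apply the Euclidean algorithm:
  -4u^5 - 12u^4 + 100u^3 + 300u^2 - 576u - 1728 = (u + 10)(-4u^4 + 28u^3 - 116u^2 + 476u - 816) + (-64u^3 + 984u^2 - 4520u + 6432)
  -4u^4 + 28u^3 - 116u^2 + 476u - 816 = ((1/16)u + 67/128)(-64u^3 + 984u^2 - 4520u + 6432) + (-(5577/16)u^2 + (39039/16)u - 16731/4)
  -64u^3 + 984u^2 - 4520u + 6432 = ((1024/5577)u - 8576/5577)(-(5577/16)u^2 + (39039/16)u - 16731/4) + (0)
Last nonzero remainder: -(5577/16)u^2 + (39039/16)u - 16731/4. Dividing through by -5577/16 gives the monic gcd u^2 - 7u + 12.

12 - 7u + u^2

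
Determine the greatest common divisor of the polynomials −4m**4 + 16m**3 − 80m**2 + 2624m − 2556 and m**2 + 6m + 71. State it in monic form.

m**2 + 6m + 71

By polynomial division,
  −4m**4 + 16m**3 − 80m**2 + 2624m − 2556 = (−4m**2 + 40m − 36)(m**2 + 6m + 71) + (0)
The last nonzero remainder m**2 + 6m + 71 is already monic.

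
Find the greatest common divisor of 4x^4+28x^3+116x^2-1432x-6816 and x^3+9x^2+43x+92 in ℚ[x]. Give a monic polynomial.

x+4

Euclidean algorithm in ℚ[x]:
  4x^4+28x^3+116x^2-1432x-6816 = (4x-8)(x^3+9x^2+43x+92) + (16x^2-1456x-6080)
  x^3+9x^2+43x+92 = ((1/16)x+25/4)(16x^2-1456x-6080) + (9523x+38092)
  16x^2-1456x-6080 = ((16/9523)x-1520/9523)(9523x+38092) + (0)
Last nonzero remainder: 9523x+38092. Dividing through by 9523 gives the monic gcd x+4.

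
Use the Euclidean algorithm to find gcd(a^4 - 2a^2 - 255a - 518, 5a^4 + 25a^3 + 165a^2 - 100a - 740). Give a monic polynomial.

a^3 + 7a^2 + 47a + 74

Repeated division with remainder:
  a^4 - 2a^2 - 255a - 518 = (1/5)(5a^4 + 25a^3 + 165a^2 - 100a - 740) + (-5a^3 - 35a^2 - 235a - 370)
  5a^4 + 25a^3 + 165a^2 - 100a - 740 = (-a + 2)(-5a^3 - 35a^2 - 235a - 370) + (0)
Last nonzero remainder: -5a^3 - 35a^2 - 235a - 370. Dividing through by -5 gives the monic gcd a^3 + 7a^2 + 47a + 74.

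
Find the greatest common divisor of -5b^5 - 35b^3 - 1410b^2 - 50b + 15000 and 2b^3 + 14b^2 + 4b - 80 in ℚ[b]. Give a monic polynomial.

By polynomial division,
  -5b^5 - 35b^3 - 1410b^2 - 50b + 15000 = (-(5/2)b^2 + (35/2)b - 135)(2b^3 + 14b^2 + 4b - 80) + (210b^2 + 1890b + 4200)
  2b^3 + 14b^2 + 4b - 80 = ((1/105)b - 2/105)(210b^2 + 1890b + 4200) + (0)
Last nonzero remainder: 210b^2 + 1890b + 4200. Dividing through by 210 gives the monic gcd b^2 + 9b + 20.

b^2 + 9b + 20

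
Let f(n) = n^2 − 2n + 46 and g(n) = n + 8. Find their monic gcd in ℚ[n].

1

Euclidean algorithm in ℚ[n]:
  n^2 − 2n + 46 = (n − 10)(n + 8) + (126)
  n + 8 = ((1/126)n + 4/63)(126) + (0)
The last nonzero remainder is the constant 126, so the polynomials are coprime and gcd = 1.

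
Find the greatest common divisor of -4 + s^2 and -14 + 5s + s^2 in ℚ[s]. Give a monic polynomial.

-2 + s

Repeated division with remainder:
  s^2 - 4 = (s^2 + 5s - 14) + (-5s + 10)
  s^2 + 5s - 14 = (-(1/5)s - 7/5)(-5s + 10) + (0)
Last nonzero remainder: -5s + 10. Dividing through by -5 gives the monic gcd s - 2.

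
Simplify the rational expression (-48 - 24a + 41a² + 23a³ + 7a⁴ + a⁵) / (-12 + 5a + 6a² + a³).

By polynomial division,
  a⁵ + 7a⁴ + 23a³ + 41a² - 24a - 48 = (a² + a + 12)(a³ + 6a² + 5a - 12) + (-24a² - 72a + 96)
  a³ + 6a² + 5a - 12 = (-(1/24)a - 1/8)(-24a² - 72a + 96) + (0)
Last nonzero remainder: -24a² - 72a + 96. Dividing through by -24 gives the monic gcd a² + 3a - 4.
Cancel a² + 3a - 4 from numerator and denominator to get the reduced form.

(12 + 15a + 4a² + a³)/(3 + a)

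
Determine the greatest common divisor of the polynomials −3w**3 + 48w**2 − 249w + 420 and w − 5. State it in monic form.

Repeated division with remainder:
  −3w**3 + 48w**2 − 249w + 420 = (−3w**2 + 33w − 84)(w − 5) + (0)
The last nonzero remainder w − 5 is already monic.

w − 5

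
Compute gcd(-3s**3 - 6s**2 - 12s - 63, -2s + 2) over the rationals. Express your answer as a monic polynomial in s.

1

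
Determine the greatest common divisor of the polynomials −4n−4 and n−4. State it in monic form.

Euclidean algorithm in ℚ[n]:
  −4n−4 = (−4)(n−4) + (−20)
  n−4 = (−(1/20)n+1/5)(−20) + (0)
The last nonzero remainder is the constant −20, so the polynomials are coprime and gcd = 1.

1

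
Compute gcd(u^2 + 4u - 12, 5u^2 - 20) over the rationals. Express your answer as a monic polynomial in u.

Euclidean algorithm in ℚ[u]:
  u^2 + 4u - 12 = (1/5)(5u^2 - 20) + (4u - 8)
  5u^2 - 20 = ((5/4)u + 5/2)(4u - 8) + (0)
Last nonzero remainder: 4u - 8. Dividing through by 4 gives the monic gcd u - 2.

u - 2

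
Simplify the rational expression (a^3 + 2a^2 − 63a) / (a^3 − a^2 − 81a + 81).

Apply the Euclidean algorithm:
  a^3 + 2a^2 − 63a = (a^3 − a^2 − 81a + 81) + (3a^2 + 18a − 81)
  a^3 − a^2 − 81a + 81 = ((1/3)a − 7/3)(3a^2 + 18a − 81) + (−12a − 108)
  3a^2 + 18a − 81 = (−(1/4)a + 3/4)(−12a − 108) + (0)
Last nonzero remainder: −12a − 108. Dividing through by −12 gives the monic gcd a + 9.
Cancel a + 9 from numerator and denominator to get the reduced form.

(a^2 − 7a)/(a^2 − 10a + 9)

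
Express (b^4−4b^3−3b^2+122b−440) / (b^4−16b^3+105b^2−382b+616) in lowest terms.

Euclidean algorithm in ℚ[b]:
  b^4−4b^3−3b^2+122b−440 = (b^4−16b^3+105b^2−382b+616) + (12b^3−108b^2+504b−1056)
  b^4−16b^3+105b^2−382b+616 = ((1/12)b−7/12)(12b^3−108b^2+504b−1056) + (0)
Last nonzero remainder: 12b^3−108b^2+504b−1056. Dividing through by 12 gives the monic gcd b^3−9b^2+42b−88.
Cancel b^3−9b^2+42b−88 from numerator and denominator to get the reduced form.

(b+5)/(b−7)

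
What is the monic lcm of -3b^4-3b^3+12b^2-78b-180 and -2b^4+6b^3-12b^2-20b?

b^6+2b^5-3b^4+22b^3+86b^2+60b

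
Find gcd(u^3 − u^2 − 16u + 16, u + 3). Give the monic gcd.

1

By polynomial division,
  u^3 − u^2 − 16u + 16 = (u^2 − 4u − 4)(u + 3) + (28)
  u + 3 = ((1/28)u + 3/28)(28) + (0)
The last nonzero remainder is the constant 28, so the polynomials are coprime and gcd = 1.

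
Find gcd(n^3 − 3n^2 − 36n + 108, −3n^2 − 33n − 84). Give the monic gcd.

1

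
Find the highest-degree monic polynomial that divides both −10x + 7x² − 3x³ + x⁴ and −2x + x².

Euclidean algorithm in ℚ[x]:
  x⁴ − 3x³ + 7x² − 10x = (x² − x + 5)(x² − 2x) + (0)
The last nonzero remainder x² − 2x is already monic.

−2x + x²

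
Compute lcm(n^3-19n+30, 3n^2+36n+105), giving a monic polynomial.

n^4+7n^3-19n^2-103n+210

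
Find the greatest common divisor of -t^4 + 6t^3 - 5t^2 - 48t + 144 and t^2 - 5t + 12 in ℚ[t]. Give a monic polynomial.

t^2 - 5t + 12

Repeated division with remainder:
  -t^4 + 6t^3 - 5t^2 - 48t + 144 = (-t^2 + t + 12)(t^2 - 5t + 12) + (0)
The last nonzero remainder t^2 - 5t + 12 is already monic.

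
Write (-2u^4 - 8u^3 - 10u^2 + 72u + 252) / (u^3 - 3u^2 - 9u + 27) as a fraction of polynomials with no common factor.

Repeated division with remainder:
  -2u^4 - 8u^3 - 10u^2 + 72u + 252 = (-2u - 14)(u^3 - 3u^2 - 9u + 27) + (-70u^2 + 630)
  u^3 - 3u^2 - 9u + 27 = (-(1/70)u + 3/70)(-70u^2 + 630) + (0)
Last nonzero remainder: -70u^2 + 630. Dividing through by -70 gives the monic gcd u^2 - 9.
Cancel u^2 - 9 from numerator and denominator to get the reduced form.

(-2u^2 - 8u - 28)/(u - 3)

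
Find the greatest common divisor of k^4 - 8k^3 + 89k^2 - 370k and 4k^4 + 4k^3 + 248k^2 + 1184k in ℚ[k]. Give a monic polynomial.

Apply the Euclidean algorithm:
  k^4 - 8k^3 + 89k^2 - 370k = (1/4)(4k^4 + 4k^3 + 248k^2 + 1184k) + (-9k^3 + 27k^2 - 666k)
  4k^4 + 4k^3 + 248k^2 + 1184k = (-(4/9)k - 16/9)(-9k^3 + 27k^2 - 666k) + (0)
Last nonzero remainder: -9k^3 + 27k^2 - 666k. Dividing through by -9 gives the monic gcd k^3 - 3k^2 + 74k.

k^3 - 3k^2 + 74k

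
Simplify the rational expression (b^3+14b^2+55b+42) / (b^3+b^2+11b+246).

(b^2+8b+7)/(b^2-5b+41)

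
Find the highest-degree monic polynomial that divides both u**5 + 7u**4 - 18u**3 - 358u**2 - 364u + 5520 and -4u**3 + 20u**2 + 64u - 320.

By polynomial division,
  u**5 + 7u**4 - 18u**3 - 358u**2 - 364u + 5520 = (-(1/4)u**2 - 3u - 29/2)(-4u**3 + 20u**2 + 64u - 320) + (44u**2 - 396u + 880)
  -4u**3 + 20u**2 + 64u - 320 = (-(1/11)u - 4/11)(44u**2 - 396u + 880) + (0)
Last nonzero remainder: 44u**2 - 396u + 880. Dividing through by 44 gives the monic gcd u**2 - 9u + 20.

u**2 - 9u + 20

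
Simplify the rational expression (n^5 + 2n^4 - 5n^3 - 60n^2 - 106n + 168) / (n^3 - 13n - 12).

(n^3 + 3n^2 + 10n - 14)/(n + 1)

Repeated division with remainder:
  n^5 + 2n^4 - 5n^3 - 60n^2 - 106n + 168 = (n^2 + 2n + 8)(n^3 - 13n - 12) + (-22n^2 + 22n + 264)
  n^3 - 13n - 12 = (-(1/22)n - 1/22)(-22n^2 + 22n + 264) + (0)
Last nonzero remainder: -22n^2 + 22n + 264. Dividing through by -22 gives the monic gcd n^2 - n - 12.
Cancel n^2 - n - 12 from numerator and denominator to get the reduced form.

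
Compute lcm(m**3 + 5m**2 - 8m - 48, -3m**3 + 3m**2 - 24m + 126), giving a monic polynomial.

Repeated division with remainder:
  m**3 + 5m**2 - 8m - 48 = (-1/3)(-3m**3 + 3m**2 - 24m + 126) + (6m**2 - 16m - 6)
  -3m**3 + 3m**2 - 24m + 126 = (-(1/2)m - 5/6)(6m**2 - 16m - 6) + (-(121/3)m + 121)
  6m**2 - 16m - 6 = (-(18/121)m - 6/121)(-(121/3)m + 121) + (0)
Last nonzero remainder: -(121/3)m + 121. Dividing through by -121/3 gives the monic gcd m - 3.
Then lcm(f, g) = f·g / gcd(f, g); expanding and making the result monic gives the answer.

m**5 + 7m**4 + 16m**3 + 6m**2 - 208m - 672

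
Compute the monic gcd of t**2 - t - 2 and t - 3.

1

Apply the Euclidean algorithm:
  t**2 - t - 2 = (t + 2)(t - 3) + (4)
  t - 3 = ((1/4)t - 3/4)(4) + (0)
The last nonzero remainder is the constant 4, so the polynomials are coprime and gcd = 1.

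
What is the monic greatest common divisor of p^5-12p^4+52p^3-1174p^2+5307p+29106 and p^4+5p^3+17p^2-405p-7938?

p^3-4p^2+53p-882

By polynomial division,
  p^5-12p^4+52p^3-1174p^2+5307p+29106 = (p-17)(p^4+5p^3+17p^2-405p-7938) + (120p^3-480p^2+6360p-105840)
  p^4+5p^3+17p^2-405p-7938 = ((1/120)p+3/40)(120p^3-480p^2+6360p-105840) + (0)
Last nonzero remainder: 120p^3-480p^2+6360p-105840. Dividing through by 120 gives the monic gcd p^3-4p^2+53p-882.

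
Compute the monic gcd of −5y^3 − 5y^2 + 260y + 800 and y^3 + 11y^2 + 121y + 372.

y + 4

Euclidean algorithm in ℚ[y]:
  −5y^3 − 5y^2 + 260y + 800 = (−5)(y^3 + 11y^2 + 121y + 372) + (50y^2 + 865y + 2660)
  y^3 + 11y^2 + 121y + 372 = ((1/50)y − 63/500)(50y^2 + 865y + 2660) + ((17679/100)y + 17679/25)
  50y^2 + 865y + 2660 = ((5000/17679)y + 66500/17679)((17679/100)y + 17679/25) + (0)
Last nonzero remainder: (17679/100)y + 17679/25. Dividing through by 17679/100 gives the monic gcd y + 4.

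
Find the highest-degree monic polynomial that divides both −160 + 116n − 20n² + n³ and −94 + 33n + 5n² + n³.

Euclidean algorithm in ℚ[n]:
  n³ − 20n² + 116n − 160 = (n³ + 5n² + 33n − 94) + (−25n² + 83n − 66)
  n³ + 5n² + 33n − 94 = (−(1/25)n − 208/625)(−25n² + 83n − 66) + ((36239/625)n − 72478/625)
  −25n² + 83n − 66 = (−(15625/36239)n + 20625/36239)((36239/625)n − 72478/625) + (0)
Last nonzero remainder: (36239/625)n − 72478/625. Dividing through by 36239/625 gives the monic gcd n − 2.

−2 + n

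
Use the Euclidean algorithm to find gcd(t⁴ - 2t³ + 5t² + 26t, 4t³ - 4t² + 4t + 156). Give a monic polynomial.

t² - 4t + 13

By polynomial division,
  t⁴ - 2t³ + 5t² + 26t = ((1/4)t - 1/4)(4t³ - 4t² + 4t + 156) + (3t² - 12t + 39)
  4t³ - 4t² + 4t + 156 = ((4/3)t + 4)(3t² - 12t + 39) + (0)
Last nonzero remainder: 3t² - 12t + 39. Dividing through by 3 gives the monic gcd t² - 4t + 13.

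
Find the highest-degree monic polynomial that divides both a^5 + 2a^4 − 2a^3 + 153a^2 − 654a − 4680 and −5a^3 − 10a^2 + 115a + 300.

Euclidean algorithm in ℚ[a]:
  a^5 + 2a^4 − 2a^3 + 153a^2 − 654a − 4680 = (−(1/5)a^2 − 21/5)(−5a^3 − 10a^2 + 115a + 300) + (171a^2 − 171a − 3420)
  −5a^3 − 10a^2 + 115a + 300 = (−(5/171)a − 5/57)(171a^2 − 171a − 3420) + (0)
Last nonzero remainder: 171a^2 − 171a − 3420. Dividing through by 171 gives the monic gcd a^2 − a − 20.

a^2 − a − 20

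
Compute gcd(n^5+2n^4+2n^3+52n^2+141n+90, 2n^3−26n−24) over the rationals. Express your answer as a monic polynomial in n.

By polynomial division,
  n^5+2n^4+2n^3+52n^2+141n+90 = ((1/2)n^2+n+15/2)(2n^3−26n−24) + (90n^2+360n+270)
  2n^3−26n−24 = ((1/45)n−4/45)(90n^2+360n+270) + (0)
Last nonzero remainder: 90n^2+360n+270. Dividing through by 90 gives the monic gcd n^2+4n+3.

n^2+4n+3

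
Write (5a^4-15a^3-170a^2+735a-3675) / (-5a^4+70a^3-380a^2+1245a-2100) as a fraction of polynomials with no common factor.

Euclidean algorithm in ℚ[a]:
  5a^4-15a^3-170a^2+735a-3675 = (-1)(-5a^4+70a^3-380a^2+1245a-2100) + (55a^3-550a^2+1980a-5775)
  -5a^4+70a^3-380a^2+1245a-2100 = (-(1/11)a+4/11)(55a^3-550a^2+1980a-5775) + (0)
Last nonzero remainder: 55a^3-550a^2+1980a-5775. Dividing through by 55 gives the monic gcd a^3-10a^2+36a-105.
Cancel a^3-10a^2+36a-105 from numerator and denominator to get the reduced form.

(-a-7)/(a-4)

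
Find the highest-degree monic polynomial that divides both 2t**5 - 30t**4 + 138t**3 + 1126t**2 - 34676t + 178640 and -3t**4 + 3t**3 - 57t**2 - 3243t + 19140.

t**2 - 7t + 116

By polynomial division,
  2t**5 - 30t**4 + 138t**3 + 1126t**2 - 34676t + 178640 = (-(2/3)t + 28/3)(-3t**4 + 3t**3 - 57t**2 - 3243t + 19140) + (72t**3 - 504t**2 + 8352t)
  -3t**4 + 3t**3 - 57t**2 - 3243t + 19140 = (-(1/24)t - 1/4)(72t**3 - 504t**2 + 8352t) + (165t**2 - 1155t + 19140)
  72t**3 - 504t**2 + 8352t = ((24/55)t)(165t**2 - 1155t + 19140) + (0)
Last nonzero remainder: 165t**2 - 1155t + 19140. Dividing through by 165 gives the monic gcd t**2 - 7t + 116.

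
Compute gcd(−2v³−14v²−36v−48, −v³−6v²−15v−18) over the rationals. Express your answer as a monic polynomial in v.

v²+3v+6

Apply the Euclidean algorithm:
  −2v³−14v²−36v−48 = (2)(−v³−6v²−15v−18) + (−2v²−6v−12)
  −v³−6v²−15v−18 = ((1/2)v+3/2)(−2v²−6v−12) + (0)
Last nonzero remainder: −2v²−6v−12. Dividing through by −2 gives the monic gcd v²+3v+6.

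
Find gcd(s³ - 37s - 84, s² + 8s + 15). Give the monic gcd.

By polynomial division,
  s³ - 37s - 84 = (s - 8)(s² + 8s + 15) + (12s + 36)
  s² + 8s + 15 = ((1/12)s + 5/12)(12s + 36) + (0)
Last nonzero remainder: 12s + 36. Dividing through by 12 gives the monic gcd s + 3.

s + 3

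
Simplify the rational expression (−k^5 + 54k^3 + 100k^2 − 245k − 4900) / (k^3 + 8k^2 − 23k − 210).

Apply the Euclidean algorithm:
  −k^5 + 54k^3 + 100k^2 − 245k − 4900 = (−k^2 + 8k − 33)(k^3 + 8k^2 − 23k − 210) + (338k^2 + 676k − 11830)
  k^3 + 8k^2 − 23k − 210 = ((1/338)k + 3/169)(338k^2 + 676k − 11830) + (0)
Last nonzero remainder: 338k^2 + 676k − 11830. Dividing through by 338 gives the monic gcd k^2 + 2k − 35.
Cancel k^2 + 2k − 35 from numerator and denominator to get the reduced form.

(−k^3 + 2k^2 + 15k + 140)/(k + 6)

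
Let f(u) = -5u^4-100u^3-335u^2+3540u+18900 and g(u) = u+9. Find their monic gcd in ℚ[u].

u+9

Euclidean algorithm in ℚ[u]:
  -5u^4-100u^3-335u^2+3540u+18900 = (-5u^3-55u^2+160u+2100)(u+9) + (0)
The last nonzero remainder u+9 is already monic.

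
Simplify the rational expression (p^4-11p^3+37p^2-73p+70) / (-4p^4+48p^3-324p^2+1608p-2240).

(-p^2+2p-5)/(4p^2-12p+160)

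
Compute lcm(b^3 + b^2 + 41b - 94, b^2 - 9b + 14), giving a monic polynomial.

b^4 - 6b^3 + 34b^2 - 381b + 658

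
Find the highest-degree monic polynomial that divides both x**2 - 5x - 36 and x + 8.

1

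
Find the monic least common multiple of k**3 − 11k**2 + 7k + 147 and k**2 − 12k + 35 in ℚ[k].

Apply the Euclidean algorithm:
  k**3 − 11k**2 + 7k + 147 = (k + 1)(k**2 − 12k + 35) + (−16k + 112)
  k**2 − 12k + 35 = (−(1/16)k + 5/16)(−16k + 112) + (0)
Last nonzero remainder: −16k + 112. Dividing through by −16 gives the monic gcd k − 7.
Then lcm(f, g) = f·g / gcd(f, g); expanding and making the result monic gives the answer.

k**4 − 16k**3 + 62k**2 + 112k − 735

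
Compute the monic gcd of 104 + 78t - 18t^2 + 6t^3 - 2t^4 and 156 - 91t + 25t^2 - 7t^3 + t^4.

-52 + 13t - 4t^2 + t^3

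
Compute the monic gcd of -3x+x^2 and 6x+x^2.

Euclidean algorithm in ℚ[x]:
  x^2-3x = (x^2+6x) + (-9x)
  x^2+6x = (-(1/9)x-2/3)(-9x) + (0)
Last nonzero remainder: -9x. Dividing through by -9 gives the monic gcd x.

x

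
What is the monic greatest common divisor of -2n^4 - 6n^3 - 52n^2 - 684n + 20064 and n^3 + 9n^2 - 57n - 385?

By polynomial division,
  -2n^4 - 6n^3 - 52n^2 - 684n + 20064 = (-2n + 12)(n^3 + 9n^2 - 57n - 385) + (-274n^2 - 770n + 24684)
  n^3 + 9n^2 - 57n - 385 = (-(1/274)n - 424/18769)(-274n^2 - 770n + 24684) + ((294541/18769)n + 3239951/18769)
  -274n^2 - 770n + 24684 = (-(5142706/294541)n + 42117636/294541)((294541/18769)n + 3239951/18769) + (0)
Last nonzero remainder: (294541/18769)n + 3239951/18769. Dividing through by 294541/18769 gives the monic gcd n + 11.

n + 11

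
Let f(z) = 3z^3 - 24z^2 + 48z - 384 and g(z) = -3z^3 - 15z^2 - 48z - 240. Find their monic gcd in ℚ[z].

Euclidean algorithm in ℚ[z]:
  3z^3 - 24z^2 + 48z - 384 = (-1)(-3z^3 - 15z^2 - 48z - 240) + (-39z^2 - 624)
  -3z^3 - 15z^2 - 48z - 240 = ((1/13)z + 5/13)(-39z^2 - 624) + (0)
Last nonzero remainder: -39z^2 - 624. Dividing through by -39 gives the monic gcd z^2 + 16.

z^2 + 16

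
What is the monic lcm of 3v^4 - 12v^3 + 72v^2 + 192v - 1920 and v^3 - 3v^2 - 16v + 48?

v^5 - 7v^4 + 36v^3 - 8v^2 - 832v + 1920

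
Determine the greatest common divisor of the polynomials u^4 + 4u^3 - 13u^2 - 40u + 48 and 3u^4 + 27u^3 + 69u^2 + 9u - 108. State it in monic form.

Repeated division with remainder:
  u^4 + 4u^3 - 13u^2 - 40u + 48 = (1/3)(3u^4 + 27u^3 + 69u^2 + 9u - 108) + (-5u^3 - 36u^2 - 43u + 84)
  3u^4 + 27u^3 + 69u^2 + 9u - 108 = (-(3/5)u - 27/25)(-5u^3 - 36u^2 - 43u + 84) + ((108/25)u^2 + (324/25)u - 432/25)
  -5u^3 - 36u^2 - 43u + 84 = (-(125/108)u - 175/36)((108/25)u^2 + (324/25)u - 432/25) + (0)
Last nonzero remainder: (108/25)u^2 + (324/25)u - 432/25. Dividing through by 108/25 gives the monic gcd u^2 + 3u - 4.

u^2 + 3u - 4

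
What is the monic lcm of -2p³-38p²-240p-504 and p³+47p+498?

p⁵+13p⁴+89p³+1109p²+8448p+20916

Euclidean algorithm in ℚ[p]:
  -2p³-38p²-240p-504 = (-2)(p³+47p+498) + (-38p²-146p+492)
  p³+47p+498 = (-(1/38)p+73/722)(-38p²-146p+492) + ((26970/361)p+161820/361)
  -38p²-146p+492 = (-(6859/13485)p+14801/13485)((26970/361)p+161820/361) + (0)
Last nonzero remainder: (26970/361)p+161820/361. Dividing through by 26970/361 gives the monic gcd p+6.
Then lcm(f, g) = f·g / gcd(f, g); expanding and making the result monic gives the answer.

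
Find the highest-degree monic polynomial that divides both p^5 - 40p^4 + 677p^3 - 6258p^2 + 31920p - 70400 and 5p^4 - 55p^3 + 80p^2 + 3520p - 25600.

Apply the Euclidean algorithm:
  p^5 - 40p^4 + 677p^3 - 6258p^2 + 31920p - 70400 = ((1/5)p - 29/5)(5p^4 - 55p^3 + 80p^2 + 3520p - 25600) + (342p^3 - 6498p^2 + 57456p - 218880)
  5p^4 - 55p^3 + 80p^2 + 3520p - 25600 = ((5/342)p + 20/171)(342p^3 - 6498p^2 + 57456p - 218880) + (0)
Last nonzero remainder: 342p^3 - 6498p^2 + 57456p - 218880. Dividing through by 342 gives the monic gcd p^3 - 19p^2 + 168p - 640.

p^3 - 19p^2 + 168p - 640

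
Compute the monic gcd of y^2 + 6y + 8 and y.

1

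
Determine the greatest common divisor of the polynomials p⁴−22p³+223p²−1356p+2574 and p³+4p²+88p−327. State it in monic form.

p−3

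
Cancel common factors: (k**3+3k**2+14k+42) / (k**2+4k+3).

Repeated division with remainder:
  k**3+3k**2+14k+42 = (k−1)(k**2+4k+3) + (15k+45)
  k**2+4k+3 = ((1/15)k+1/15)(15k+45) + (0)
Last nonzero remainder: 15k+45. Dividing through by 15 gives the monic gcd k+3.
Cancel k+3 from numerator and denominator to get the reduced form.

(k**2+14)/(k+1)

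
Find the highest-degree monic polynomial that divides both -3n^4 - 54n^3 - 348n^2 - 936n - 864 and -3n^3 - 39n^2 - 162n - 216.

Repeated division with remainder:
  -3n^4 - 54n^3 - 348n^2 - 936n - 864 = (n + 5)(-3n^3 - 39n^2 - 162n - 216) + (9n^2 + 90n + 216)
  -3n^3 - 39n^2 - 162n - 216 = (-(1/3)n - 1)(9n^2 + 90n + 216) + (0)
Last nonzero remainder: 9n^2 + 90n + 216. Dividing through by 9 gives the monic gcd n^2 + 10n + 24.

n^2 + 10n + 24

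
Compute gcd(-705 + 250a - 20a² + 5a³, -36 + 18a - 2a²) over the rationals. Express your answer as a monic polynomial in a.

-3 + a

By polynomial division,
  5a³ - 20a² + 250a - 705 = (-(5/2)a - 25/2)(-2a² + 18a - 36) + (385a - 1155)
  -2a² + 18a - 36 = (-(2/385)a + 12/385)(385a - 1155) + (0)
Last nonzero remainder: 385a - 1155. Dividing through by 385 gives the monic gcd a - 3.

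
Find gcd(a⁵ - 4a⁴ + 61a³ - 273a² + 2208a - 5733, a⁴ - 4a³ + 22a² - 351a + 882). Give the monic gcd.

a³ + 2a² + 34a - 147

Euclidean algorithm in ℚ[a]:
  a⁵ - 4a⁴ + 61a³ - 273a² + 2208a - 5733 = (a)(a⁴ - 4a³ + 22a² - 351a + 882) + (39a³ + 78a² + 1326a - 5733)
  a⁴ - 4a³ + 22a² - 351a + 882 = ((1/39)a - 2/13)(39a³ + 78a² + 1326a - 5733) + (0)
Last nonzero remainder: 39a³ + 78a² + 1326a - 5733. Dividing through by 39 gives the monic gcd a³ + 2a² + 34a - 147.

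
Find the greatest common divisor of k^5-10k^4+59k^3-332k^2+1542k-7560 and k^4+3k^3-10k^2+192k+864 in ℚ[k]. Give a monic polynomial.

Euclidean algorithm in ℚ[k]:
  k^5-10k^4+59k^3-332k^2+1542k-7560 = (k-13)(k^4+3k^3-10k^2+192k+864) + (108k^3-654k^2+3174k+3672)
  k^4+3k^3-10k^2+192k+864 = ((1/108)k+163/1944)(108k^3-654k^2+3174k+3672) + ((5005/324)k^2-(35035/324)k+5005/9)
  108k^3-654k^2+3174k+3672 = ((34992/5005)k+33048/5005)((5005/324)k^2-(35035/324)k+5005/9) + (0)
Last nonzero remainder: (5005/324)k^2-(35035/324)k+5005/9. Dividing through by 5005/324 gives the monic gcd k^2-7k+36.

k^2-7k+36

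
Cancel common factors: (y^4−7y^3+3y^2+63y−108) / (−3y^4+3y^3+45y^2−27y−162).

(−y+4)/(3y+6)

Euclidean algorithm in ℚ[y]:
  y^4−7y^3+3y^2+63y−108 = (−1/3)(−3y^4+3y^3+45y^2−27y−162) + (−6y^3+18y^2+54y−162)
  −3y^4+3y^3+45y^2−27y−162 = ((1/2)y+1)(−6y^3+18y^2+54y−162) + (0)
Last nonzero remainder: −6y^3+18y^2+54y−162. Dividing through by −6 gives the monic gcd y^3−3y^2−9y+27.
Cancel y^3−3y^2−9y+27 from numerator and denominator to get the reduced form.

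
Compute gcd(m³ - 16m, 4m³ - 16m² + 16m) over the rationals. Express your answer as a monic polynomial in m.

Euclidean algorithm in ℚ[m]:
  m³ - 16m = (1/4)(4m³ - 16m² + 16m) + (4m² - 20m)
  4m³ - 16m² + 16m = (m + 1)(4m² - 20m) + (36m)
  4m² - 20m = ((1/9)m - 5/9)(36m) + (0)
Last nonzero remainder: 36m. Dividing through by 36 gives the monic gcd m.

m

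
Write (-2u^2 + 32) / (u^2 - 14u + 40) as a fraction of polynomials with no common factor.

(-2u - 8)/(u - 10)

Repeated division with remainder:
  -2u^2 + 32 = (-2)(u^2 - 14u + 40) + (-28u + 112)
  u^2 - 14u + 40 = (-(1/28)u + 5/14)(-28u + 112) + (0)
Last nonzero remainder: -28u + 112. Dividing through by -28 gives the monic gcd u - 4.
Cancel u - 4 from numerator and denominator to get the reduced form.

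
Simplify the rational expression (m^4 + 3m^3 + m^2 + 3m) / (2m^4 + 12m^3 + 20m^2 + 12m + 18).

(m)/(2m + 6)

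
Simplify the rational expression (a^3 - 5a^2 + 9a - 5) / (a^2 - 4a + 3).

By polynomial division,
  a^3 - 5a^2 + 9a - 5 = (a - 1)(a^2 - 4a + 3) + (2a - 2)
  a^2 - 4a + 3 = ((1/2)a - 3/2)(2a - 2) + (0)
Last nonzero remainder: 2a - 2. Dividing through by 2 gives the monic gcd a - 1.
Cancel a - 1 from numerator and denominator to get the reduced form.

(a^2 - 4a + 5)/(a - 3)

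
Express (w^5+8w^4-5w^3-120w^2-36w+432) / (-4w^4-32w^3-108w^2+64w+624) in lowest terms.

(-w^3-7w^2+6w+72)/(4w^2+28w+104)

Apply the Euclidean algorithm:
  w^5+8w^4-5w^3-120w^2-36w+432 = (-(1/4)w)(-4w^4-32w^3-108w^2+64w+624) + (-32w^3-104w^2+120w+432)
  -4w^4-32w^3-108w^2+64w+624 = ((1/8)w+19/32)(-32w^3-104w^2+120w+432) + (-(245/4)w^2-(245/4)w+735/2)
  -32w^3-104w^2+120w+432 = ((128/245)w+288/245)(-(245/4)w^2-(245/4)w+735/2) + (0)
Last nonzero remainder: -(245/4)w^2-(245/4)w+735/2. Dividing through by -245/4 gives the monic gcd w^2+w-6.
Cancel w^2+w-6 from numerator and denominator to get the reduced form.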